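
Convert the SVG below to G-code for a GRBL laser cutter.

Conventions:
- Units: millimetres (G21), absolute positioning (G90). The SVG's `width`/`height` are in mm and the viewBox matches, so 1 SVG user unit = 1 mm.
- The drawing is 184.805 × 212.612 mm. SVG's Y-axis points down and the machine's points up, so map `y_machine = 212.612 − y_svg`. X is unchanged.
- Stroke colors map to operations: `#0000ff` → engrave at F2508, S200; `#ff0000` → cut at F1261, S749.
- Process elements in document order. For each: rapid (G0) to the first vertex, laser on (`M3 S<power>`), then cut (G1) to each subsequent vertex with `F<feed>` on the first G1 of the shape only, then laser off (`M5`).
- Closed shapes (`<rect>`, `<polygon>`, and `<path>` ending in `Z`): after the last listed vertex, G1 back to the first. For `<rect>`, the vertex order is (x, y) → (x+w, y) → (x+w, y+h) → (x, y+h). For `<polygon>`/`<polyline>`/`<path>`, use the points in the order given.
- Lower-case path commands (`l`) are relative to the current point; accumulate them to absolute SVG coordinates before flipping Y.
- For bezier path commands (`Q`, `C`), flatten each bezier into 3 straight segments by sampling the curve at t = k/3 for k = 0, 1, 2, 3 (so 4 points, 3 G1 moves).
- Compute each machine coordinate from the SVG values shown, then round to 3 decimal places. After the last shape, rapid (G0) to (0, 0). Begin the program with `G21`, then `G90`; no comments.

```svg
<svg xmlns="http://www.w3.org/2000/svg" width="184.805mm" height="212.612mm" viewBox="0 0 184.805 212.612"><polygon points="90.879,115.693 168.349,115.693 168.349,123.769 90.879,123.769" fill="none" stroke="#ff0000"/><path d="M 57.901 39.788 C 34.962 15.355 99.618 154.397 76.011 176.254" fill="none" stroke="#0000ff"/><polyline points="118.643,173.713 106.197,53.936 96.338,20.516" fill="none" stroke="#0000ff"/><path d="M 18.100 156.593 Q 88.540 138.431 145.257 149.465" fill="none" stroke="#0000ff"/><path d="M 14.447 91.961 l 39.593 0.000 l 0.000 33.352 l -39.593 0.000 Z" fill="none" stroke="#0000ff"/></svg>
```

viewBox `0 0 184.805 212.612` with mm width/height → 1 unit = 1 mm. Flip: y_m = 212.612 − y_svg.

**Shape 1** — `<polygon>` rectangle, stroke `#ff0000` → cut (S749, F1261). Machine vertices: (90.879,96.919) → (168.349,96.919) → (168.349,88.843) → (90.879,88.843) → (90.879,96.919). Closed: final G1 returns to the first vertex.

**Shape 2** — `<path>` cubic bezier, stroke `#0000ff` → engrave (S200, F2508). Control points (SVG): P0=(57.901,39.788), P1=(34.962,15.355), P2=(99.618,154.397), P3=(76.011,176.254); sampled at t=k/3. Machine vertices: (57.901,172.824) → (57.647,153.160) → (76.710,86.882) → (76.011,36.358). Open path.

**Shape 3** — `<polyline>` open polyline, stroke `#0000ff` → engrave (S200, F2508). Machine vertices: (118.643,38.899) → (106.197,158.676) → (96.338,192.096). Open path.

**Shape 4** — `<path>` quadratic bezier, stroke `#0000ff` → engrave (S200, F2508). Control points (SVG): P0=(18.100,156.593), P1=(88.540,138.431), P2=(145.257,149.465); sampled at t=k/3. Machine vertices: (18.100,56.019) → (63.535,64.883) → (105.921,67.259) → (145.257,63.147). Open path.

**Shape 5** — `<path>` rectangle, stroke `#0000ff` → engrave (S200, F2508). Machine vertices: (14.447,120.651) → (54.040,120.651) → (54.040,87.299) → (14.447,87.299) → (14.447,120.651). Closed: final G1 returns to the first vertex.

G21
G90
G0 X90.879 Y96.919
M3 S749
G1 X168.349 Y96.919 F1261
G1 X168.349 Y88.843
G1 X90.879 Y88.843
G1 X90.879 Y96.919
M5
G0 X57.901 Y172.824
M3 S200
G1 X57.647 Y153.160 F2508
G1 X76.710 Y86.882
G1 X76.011 Y36.358
M5
G0 X118.643 Y38.899
M3 S200
G1 X106.197 Y158.676 F2508
G1 X96.338 Y192.096
M5
G0 X18.100 Y56.019
M3 S200
G1 X63.535 Y64.883 F2508
G1 X105.921 Y67.259
G1 X145.257 Y63.147
M5
G0 X14.447 Y120.651
M3 S200
G1 X54.040 Y120.651 F2508
G1 X54.040 Y87.299
G1 X14.447 Y87.299
G1 X14.447 Y120.651
M5
G0 X0.000 Y0.000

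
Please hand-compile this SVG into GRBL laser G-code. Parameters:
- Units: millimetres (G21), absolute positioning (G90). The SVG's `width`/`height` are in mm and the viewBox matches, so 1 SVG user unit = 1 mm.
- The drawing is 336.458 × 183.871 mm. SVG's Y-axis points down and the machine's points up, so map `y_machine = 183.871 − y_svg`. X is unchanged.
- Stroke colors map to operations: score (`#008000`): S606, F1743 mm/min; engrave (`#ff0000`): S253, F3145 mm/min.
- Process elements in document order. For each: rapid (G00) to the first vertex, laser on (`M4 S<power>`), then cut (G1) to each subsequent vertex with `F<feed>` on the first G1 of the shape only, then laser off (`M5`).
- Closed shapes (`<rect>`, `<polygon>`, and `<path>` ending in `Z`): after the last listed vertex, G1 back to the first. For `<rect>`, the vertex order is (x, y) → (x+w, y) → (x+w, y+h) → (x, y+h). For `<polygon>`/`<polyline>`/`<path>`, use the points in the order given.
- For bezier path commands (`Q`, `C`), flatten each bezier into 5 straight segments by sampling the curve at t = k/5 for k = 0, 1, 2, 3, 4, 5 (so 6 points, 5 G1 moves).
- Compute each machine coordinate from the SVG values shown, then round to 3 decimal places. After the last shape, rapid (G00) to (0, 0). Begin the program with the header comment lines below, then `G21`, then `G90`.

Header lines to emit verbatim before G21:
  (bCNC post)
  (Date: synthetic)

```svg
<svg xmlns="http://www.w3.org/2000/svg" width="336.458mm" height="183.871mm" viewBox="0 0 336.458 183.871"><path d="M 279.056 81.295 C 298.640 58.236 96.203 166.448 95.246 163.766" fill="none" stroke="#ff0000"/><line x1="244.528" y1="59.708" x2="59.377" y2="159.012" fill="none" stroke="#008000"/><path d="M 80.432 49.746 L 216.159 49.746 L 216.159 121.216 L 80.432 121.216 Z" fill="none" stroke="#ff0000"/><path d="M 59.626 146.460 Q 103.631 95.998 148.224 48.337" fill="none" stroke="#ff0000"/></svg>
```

viewBox `0 0 336.458 183.871` with mm width/height → 1 unit = 1 mm. Flip: y_m = 183.871 − y_svg.

**Shape 1** — `<path>` cubic bezier, stroke `#ff0000` → engrave (S253, F3145). Control points (SVG): P0=(279.056,81.295), P1=(298.640,58.236), P2=(96.203,166.448), P3=(95.246,163.766); sampled at t=k/5. Machine vertices: (279.056,102.576) → (267.552,102.596) → (223.091,82.735) → (166.001,54.617) → (116.610,29.866) → (95.246,20.105). Open path.

**Shape 2** — `<line>` line segment, stroke `#008000` → score (S606, F1743). Machine vertices: (244.528,124.163) → (59.377,24.859). Open path.

**Shape 3** — `<path>` rectangle, stroke `#ff0000` → engrave (S253, F3145). Machine vertices: (80.432,134.125) → (216.159,134.125) → (216.159,62.655) → (80.432,62.655) → (80.432,134.125). Closed: final G1 returns to the first vertex.

**Shape 4** — `<path>` quadratic bezier, stroke `#ff0000` → engrave (S253, F3145). Control points (SVG): P0=(59.626,146.460), P1=(103.631,95.998), P2=(148.224,48.337); sampled at t=k/5. Machine vertices: (59.626,37.411) → (77.252,57.484) → (94.924,77.332) → (112.644,96.957) → (130.410,116.358) → (148.224,135.534). Open path.

(bCNC post)
(Date: synthetic)
G21
G90
G00 X279.056 Y102.576
M4 S253
G1 X267.552 Y102.596 F3145
G1 X223.091 Y82.735
G1 X166.001 Y54.617
G1 X116.610 Y29.866
G1 X95.246 Y20.105
M5
G00 X244.528 Y124.163
M4 S606
G1 X59.377 Y24.859 F1743
M5
G00 X80.432 Y134.125
M4 S253
G1 X216.159 Y134.125 F3145
G1 X216.159 Y62.655
G1 X80.432 Y62.655
G1 X80.432 Y134.125
M5
G00 X59.626 Y37.411
M4 S253
G1 X77.252 Y57.484 F3145
G1 X94.924 Y77.332
G1 X112.644 Y96.957
G1 X130.410 Y116.358
G1 X148.224 Y135.534
M5
G00 X0.000 Y0.000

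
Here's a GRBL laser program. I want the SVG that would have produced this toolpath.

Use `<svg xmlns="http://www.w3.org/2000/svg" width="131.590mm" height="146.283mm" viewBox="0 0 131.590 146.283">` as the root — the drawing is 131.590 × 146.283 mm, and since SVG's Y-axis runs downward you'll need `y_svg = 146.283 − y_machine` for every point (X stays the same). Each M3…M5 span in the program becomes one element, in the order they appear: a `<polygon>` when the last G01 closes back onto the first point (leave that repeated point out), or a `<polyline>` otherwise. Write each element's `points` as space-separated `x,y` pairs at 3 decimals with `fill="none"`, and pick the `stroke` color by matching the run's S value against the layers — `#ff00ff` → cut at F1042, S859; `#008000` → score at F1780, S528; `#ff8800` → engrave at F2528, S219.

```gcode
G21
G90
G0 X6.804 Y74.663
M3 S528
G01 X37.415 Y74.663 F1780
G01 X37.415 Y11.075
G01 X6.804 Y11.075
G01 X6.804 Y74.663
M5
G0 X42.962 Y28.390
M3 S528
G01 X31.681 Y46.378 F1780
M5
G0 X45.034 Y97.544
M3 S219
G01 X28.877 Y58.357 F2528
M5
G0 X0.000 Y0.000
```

<svg xmlns="http://www.w3.org/2000/svg" width="131.590mm" height="146.283mm" viewBox="0 0 131.590 146.283">
  <polygon points="6.804,71.620 37.415,71.620 37.415,135.208 6.804,135.208" fill="none" stroke="#008000"/>
  <polyline points="42.962,117.893 31.681,99.905" fill="none" stroke="#008000"/>
  <polyline points="45.034,48.739 28.877,87.926" fill="none" stroke="#ff8800"/>
</svg>

Each laser-on run becomes one SVG element. Flip Y back into SVG space with y_svg = 146.283 − y_machine.

Run 1: S528 ⇒ score layer `#008000`. The run returns to its start, so emit a `<polygon>` with points (Y-flipped): 6.804,71.620 37.415,71.620 37.415,135.208 6.804,135.208.

Run 2: S528 ⇒ score layer `#008000`. The run is open, so emit a `<polyline>` with points (Y-flipped): 42.962,117.893 31.681,99.905.

Run 3: power S219 maps to stroke `#ff8800` (engrave). The run is open, so emit a `<polyline>` with points (Y-flipped): 45.034,48.739 28.877,87.926.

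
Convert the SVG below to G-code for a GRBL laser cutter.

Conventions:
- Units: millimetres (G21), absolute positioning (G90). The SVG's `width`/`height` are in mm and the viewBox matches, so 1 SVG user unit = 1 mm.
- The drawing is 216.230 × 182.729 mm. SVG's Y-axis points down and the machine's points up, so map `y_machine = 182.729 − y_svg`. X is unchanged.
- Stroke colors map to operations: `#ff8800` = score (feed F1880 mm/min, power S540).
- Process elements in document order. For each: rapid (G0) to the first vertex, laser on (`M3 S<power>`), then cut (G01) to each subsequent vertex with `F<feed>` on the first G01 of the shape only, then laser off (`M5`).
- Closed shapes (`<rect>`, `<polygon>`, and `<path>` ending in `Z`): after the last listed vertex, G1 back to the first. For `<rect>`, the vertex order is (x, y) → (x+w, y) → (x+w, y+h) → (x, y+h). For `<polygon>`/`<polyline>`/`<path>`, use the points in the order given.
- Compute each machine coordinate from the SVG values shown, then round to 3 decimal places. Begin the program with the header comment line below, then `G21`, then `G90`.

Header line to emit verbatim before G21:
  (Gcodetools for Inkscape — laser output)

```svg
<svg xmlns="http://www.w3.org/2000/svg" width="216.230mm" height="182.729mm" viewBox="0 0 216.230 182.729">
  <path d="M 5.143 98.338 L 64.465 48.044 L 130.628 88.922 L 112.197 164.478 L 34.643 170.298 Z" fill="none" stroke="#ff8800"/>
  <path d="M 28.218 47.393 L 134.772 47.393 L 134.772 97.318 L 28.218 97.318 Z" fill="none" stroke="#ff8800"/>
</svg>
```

1 u = 1 mm; y_m = 182.729 − y.

[1] `<path>` regular polygon, #ff8800→score S540 F1880: (5.143,84.391) → (64.465,134.685) → (130.628,93.807) → (112.197,18.251) → (34.643,12.431) → (5.143,84.391) (closed)

[2] `<path>` rectangle, #ff8800→score S540 F1880: (28.218,135.336) → (134.772,135.336) → (134.772,85.411) → (28.218,85.411) → (28.218,135.336) (closed)

(Gcodetools for Inkscape — laser output)
G21
G90
G0 X5.143 Y84.391
M3 S540
G01 X64.465 Y134.685 F1880
G01 X130.628 Y93.807
G01 X112.197 Y18.251
G01 X34.643 Y12.431
G01 X5.143 Y84.391
M5
G0 X28.218 Y135.336
M3 S540
G01 X134.772 Y135.336 F1880
G01 X134.772 Y85.411
G01 X28.218 Y85.411
G01 X28.218 Y135.336
M5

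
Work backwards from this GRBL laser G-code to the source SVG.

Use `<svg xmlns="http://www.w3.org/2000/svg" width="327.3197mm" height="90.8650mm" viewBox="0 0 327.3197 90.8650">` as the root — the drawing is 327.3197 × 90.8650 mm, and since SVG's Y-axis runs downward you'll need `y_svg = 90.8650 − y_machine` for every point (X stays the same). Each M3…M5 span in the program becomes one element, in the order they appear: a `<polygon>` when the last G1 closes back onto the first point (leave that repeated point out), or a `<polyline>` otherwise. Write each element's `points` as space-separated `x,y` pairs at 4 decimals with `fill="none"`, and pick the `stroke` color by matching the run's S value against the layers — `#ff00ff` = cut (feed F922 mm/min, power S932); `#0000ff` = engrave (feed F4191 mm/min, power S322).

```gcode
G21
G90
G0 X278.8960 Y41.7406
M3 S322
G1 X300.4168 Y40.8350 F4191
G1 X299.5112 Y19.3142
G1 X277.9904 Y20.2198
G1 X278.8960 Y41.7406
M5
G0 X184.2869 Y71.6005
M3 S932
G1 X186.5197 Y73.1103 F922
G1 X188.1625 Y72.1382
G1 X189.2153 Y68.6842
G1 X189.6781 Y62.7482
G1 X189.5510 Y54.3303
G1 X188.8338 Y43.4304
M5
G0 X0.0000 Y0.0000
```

y_svg = 90.8650 − y_m.

[1] S322→`#0000ff` (engrave); closed run; points: 278.8960,49.1244 300.4168,50.0300 299.5112,71.5508 277.9904,70.6452

[2] S932→`#ff00ff` (cut); open run; points: 184.2869,19.2645 186.5197,17.7547 188.1625,18.7268 189.2153,22.1808 189.6781,28.1168 189.5510,36.5347 188.8338,47.4346

<svg xmlns="http://www.w3.org/2000/svg" width="327.3197mm" height="90.8650mm" viewBox="0 0 327.3197 90.8650">
  <polygon points="278.8960,49.1244 300.4168,50.0300 299.5112,71.5508 277.9904,70.6452" fill="none" stroke="#0000ff"/>
  <polyline points="184.2869,19.2645 186.5197,17.7547 188.1625,18.7268 189.2153,22.1808 189.6781,28.1168 189.5510,36.5347 188.8338,47.4346" fill="none" stroke="#ff00ff"/>
</svg>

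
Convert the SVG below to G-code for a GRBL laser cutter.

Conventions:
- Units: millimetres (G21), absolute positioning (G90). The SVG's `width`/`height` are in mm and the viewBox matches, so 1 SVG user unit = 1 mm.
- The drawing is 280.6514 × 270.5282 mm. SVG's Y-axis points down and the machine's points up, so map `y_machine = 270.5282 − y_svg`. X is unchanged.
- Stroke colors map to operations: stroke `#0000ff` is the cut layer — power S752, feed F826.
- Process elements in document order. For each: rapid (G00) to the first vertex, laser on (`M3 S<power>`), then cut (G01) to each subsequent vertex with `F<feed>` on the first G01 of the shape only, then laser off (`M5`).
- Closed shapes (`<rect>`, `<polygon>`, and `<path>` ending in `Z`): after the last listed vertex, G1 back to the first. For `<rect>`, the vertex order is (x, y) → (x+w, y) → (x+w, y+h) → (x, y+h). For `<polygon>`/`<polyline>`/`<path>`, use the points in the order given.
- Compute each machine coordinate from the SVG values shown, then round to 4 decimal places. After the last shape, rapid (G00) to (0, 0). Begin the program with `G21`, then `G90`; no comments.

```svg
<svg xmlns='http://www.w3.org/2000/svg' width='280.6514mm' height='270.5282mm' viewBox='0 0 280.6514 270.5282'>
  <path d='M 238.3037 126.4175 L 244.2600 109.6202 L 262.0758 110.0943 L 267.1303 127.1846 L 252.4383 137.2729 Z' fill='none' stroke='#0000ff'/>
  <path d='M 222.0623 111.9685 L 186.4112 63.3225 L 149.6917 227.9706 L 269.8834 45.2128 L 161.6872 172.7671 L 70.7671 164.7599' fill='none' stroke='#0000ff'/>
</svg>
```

viewBox `0 0 280.6514 270.5282` with mm width/height → 1 unit = 1 mm. Flip: y_m = 270.5282 − y_svg.

**Shape 1** — `<path>` regular polygon, stroke `#0000ff` → cut (S752, F826). Machine vertices: (238.3037,144.1107) → (244.2600,160.9080) → (262.0758,160.4339) → (267.1303,143.3436) → (252.4383,133.2553) → (238.3037,144.1107). Closed: final G1 returns to the first vertex.

**Shape 2** — `<path>` open polyline, stroke `#0000ff` → cut (S752, F826). Machine vertices: (222.0623,158.5597) → (186.4112,207.2057) → (149.6917,42.5576) → (269.8834,225.3154) → (161.6872,97.7611) → (70.7671,105.7683). Open path.

G21
G90
G00 X238.3037 Y144.1107
M3 S752
G01 X244.2600 Y160.9080 F826
G01 X262.0758 Y160.4339
G01 X267.1303 Y143.3436
G01 X252.4383 Y133.2553
G01 X238.3037 Y144.1107
M5
G00 X222.0623 Y158.5597
M3 S752
G01 X186.4112 Y207.2057 F826
G01 X149.6917 Y42.5576
G01 X269.8834 Y225.3154
G01 X161.6872 Y97.7611
G01 X70.7671 Y105.7683
M5
G00 X0.0000 Y0.0000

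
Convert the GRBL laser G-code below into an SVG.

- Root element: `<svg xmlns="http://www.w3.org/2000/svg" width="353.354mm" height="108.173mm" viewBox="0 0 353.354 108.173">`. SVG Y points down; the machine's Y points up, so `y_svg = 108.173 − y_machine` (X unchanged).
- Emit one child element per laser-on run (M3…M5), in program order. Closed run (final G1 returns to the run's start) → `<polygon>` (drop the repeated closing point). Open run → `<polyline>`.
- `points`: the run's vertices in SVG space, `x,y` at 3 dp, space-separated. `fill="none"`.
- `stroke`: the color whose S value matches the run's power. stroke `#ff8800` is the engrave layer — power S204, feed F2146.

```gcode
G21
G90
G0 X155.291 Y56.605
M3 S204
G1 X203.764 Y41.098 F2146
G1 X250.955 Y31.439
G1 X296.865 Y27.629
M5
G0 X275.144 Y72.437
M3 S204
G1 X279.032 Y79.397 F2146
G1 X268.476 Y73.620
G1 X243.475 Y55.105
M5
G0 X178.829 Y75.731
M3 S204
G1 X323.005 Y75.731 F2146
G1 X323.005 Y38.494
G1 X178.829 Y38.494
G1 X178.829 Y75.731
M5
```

y_svg = 108.173 − y_m. Every run uses S204, so all elements get stroke `#ff8800` (engrave).

[1] open run; points: 155.291,51.568 203.764,67.075 250.955,76.734 296.865,80.544

[2] open run; points: 275.144,35.736 279.032,28.776 268.476,34.553 243.475,53.068

[3] closed run; points: 178.829,32.442 323.005,32.442 323.005,69.679 178.829,69.679

<svg xmlns="http://www.w3.org/2000/svg" width="353.354mm" height="108.173mm" viewBox="0 0 353.354 108.173">
  <polyline points="155.291,51.568 203.764,67.075 250.955,76.734 296.865,80.544" fill="none" stroke="#ff8800"/>
  <polyline points="275.144,35.736 279.032,28.776 268.476,34.553 243.475,53.068" fill="none" stroke="#ff8800"/>
  <polygon points="178.829,32.442 323.005,32.442 323.005,69.679 178.829,69.679" fill="none" stroke="#ff8800"/>
</svg>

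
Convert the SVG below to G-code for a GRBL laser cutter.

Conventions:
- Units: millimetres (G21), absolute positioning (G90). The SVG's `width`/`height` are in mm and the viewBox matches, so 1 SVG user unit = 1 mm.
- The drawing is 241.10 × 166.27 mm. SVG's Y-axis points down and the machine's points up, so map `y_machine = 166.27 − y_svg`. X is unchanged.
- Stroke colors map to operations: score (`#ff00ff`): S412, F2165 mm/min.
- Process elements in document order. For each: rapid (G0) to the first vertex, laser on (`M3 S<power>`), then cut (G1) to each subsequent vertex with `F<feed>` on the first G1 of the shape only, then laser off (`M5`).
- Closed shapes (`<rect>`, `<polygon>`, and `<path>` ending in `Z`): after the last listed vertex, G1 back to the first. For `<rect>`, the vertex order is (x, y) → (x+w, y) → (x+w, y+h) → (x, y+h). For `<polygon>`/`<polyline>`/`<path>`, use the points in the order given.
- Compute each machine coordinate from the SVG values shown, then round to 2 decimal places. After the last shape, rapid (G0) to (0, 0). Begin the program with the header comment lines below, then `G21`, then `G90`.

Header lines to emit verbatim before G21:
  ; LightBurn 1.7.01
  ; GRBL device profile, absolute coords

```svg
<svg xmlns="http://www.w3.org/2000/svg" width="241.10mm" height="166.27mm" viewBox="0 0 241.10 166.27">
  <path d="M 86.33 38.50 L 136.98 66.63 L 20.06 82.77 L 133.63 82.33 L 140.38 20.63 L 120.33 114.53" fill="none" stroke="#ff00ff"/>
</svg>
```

; LightBurn 1.7.01
; GRBL device profile, absolute coords
G21
G90
G0 X86.33 Y127.77
M3 S412
G1 X136.98 Y99.64 F2165
G1 X20.06 Y83.50
G1 X133.63 Y83.94
G1 X140.38 Y145.64
G1 X120.33 Y51.74
M5
G0 X0.00 Y0.00

Since the viewBox matches the mm dimensions, user units are millimetres directly. The only transform is the Y-flip y_m = 166.27 − y_svg.

Shape 1 is a open polyline drawn with `<path>`. Its stroke #ff00ff means score at S412, F2165. After flipping Y the toolpath is (86.33,127.77) → (136.98,99.64) → (20.06,83.50) → (133.63,83.94) → (140.38,145.64) → (120.33,51.74).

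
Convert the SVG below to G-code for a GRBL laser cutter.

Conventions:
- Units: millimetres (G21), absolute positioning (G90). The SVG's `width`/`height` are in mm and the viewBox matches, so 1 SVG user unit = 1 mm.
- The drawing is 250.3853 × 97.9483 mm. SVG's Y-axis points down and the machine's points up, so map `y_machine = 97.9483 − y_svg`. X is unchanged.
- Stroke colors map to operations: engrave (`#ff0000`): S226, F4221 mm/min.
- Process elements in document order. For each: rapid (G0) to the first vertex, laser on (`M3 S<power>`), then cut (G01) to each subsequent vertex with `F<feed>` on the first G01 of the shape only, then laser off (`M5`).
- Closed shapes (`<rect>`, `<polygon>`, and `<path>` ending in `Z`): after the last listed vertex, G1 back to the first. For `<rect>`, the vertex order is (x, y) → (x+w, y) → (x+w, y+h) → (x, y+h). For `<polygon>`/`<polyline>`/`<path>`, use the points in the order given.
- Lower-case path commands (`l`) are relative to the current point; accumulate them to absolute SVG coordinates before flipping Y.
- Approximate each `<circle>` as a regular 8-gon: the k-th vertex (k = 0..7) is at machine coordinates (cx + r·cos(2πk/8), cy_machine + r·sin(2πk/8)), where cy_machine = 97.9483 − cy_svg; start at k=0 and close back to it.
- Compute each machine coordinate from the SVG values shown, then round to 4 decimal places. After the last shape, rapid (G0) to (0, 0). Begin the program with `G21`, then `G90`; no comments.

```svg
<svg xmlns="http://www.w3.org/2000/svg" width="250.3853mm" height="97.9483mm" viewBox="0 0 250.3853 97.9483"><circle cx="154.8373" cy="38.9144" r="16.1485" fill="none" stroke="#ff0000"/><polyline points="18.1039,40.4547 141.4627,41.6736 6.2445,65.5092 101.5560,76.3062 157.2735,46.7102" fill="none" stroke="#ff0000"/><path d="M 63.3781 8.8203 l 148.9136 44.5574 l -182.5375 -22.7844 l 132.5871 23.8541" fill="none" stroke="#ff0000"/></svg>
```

1 u = 1 mm; y_m = 97.9483 − y.

[1] `<circle>` circle, #ff0000→engrave S226 F4221: (170.9858,59.0339) → (166.2560,70.4526) → (154.8373,75.1824) → (143.4186,70.4526) → (138.6888,59.0339) → (143.4186,47.6152) → (154.8373,42.8854) → (166.2560,47.6152) → (170.9858,59.0339) (closed)

[2] `<polyline>` open polyline, #ff0000→engrave S226 F4221: (18.1039,57.4936) → (141.4627,56.2747) → (6.2445,32.4391) → (101.5560,21.6421) → (157.2735,51.2381)

[3] `<path>` open polyline, #ff0000→engrave S226 F4221: (63.3781,89.1280) → (212.2917,44.5706) → (29.7542,67.3550) → (162.3413,43.5009)

G21
G90
G0 X170.9858 Y59.0339
M3 S226
G01 X166.2560 Y70.4526 F4221
G01 X154.8373 Y75.1824
G01 X143.4186 Y70.4526
G01 X138.6888 Y59.0339
G01 X143.4186 Y47.6152
G01 X154.8373 Y42.8854
G01 X166.2560 Y47.6152
G01 X170.9858 Y59.0339
M5
G0 X18.1039 Y57.4936
M3 S226
G01 X141.4627 Y56.2747 F4221
G01 X6.2445 Y32.4391
G01 X101.5560 Y21.6421
G01 X157.2735 Y51.2381
M5
G0 X63.3781 Y89.1280
M3 S226
G01 X212.2917 Y44.5706 F4221
G01 X29.7542 Y67.3550
G01 X162.3413 Y43.5009
M5
G0 X0.0000 Y0.0000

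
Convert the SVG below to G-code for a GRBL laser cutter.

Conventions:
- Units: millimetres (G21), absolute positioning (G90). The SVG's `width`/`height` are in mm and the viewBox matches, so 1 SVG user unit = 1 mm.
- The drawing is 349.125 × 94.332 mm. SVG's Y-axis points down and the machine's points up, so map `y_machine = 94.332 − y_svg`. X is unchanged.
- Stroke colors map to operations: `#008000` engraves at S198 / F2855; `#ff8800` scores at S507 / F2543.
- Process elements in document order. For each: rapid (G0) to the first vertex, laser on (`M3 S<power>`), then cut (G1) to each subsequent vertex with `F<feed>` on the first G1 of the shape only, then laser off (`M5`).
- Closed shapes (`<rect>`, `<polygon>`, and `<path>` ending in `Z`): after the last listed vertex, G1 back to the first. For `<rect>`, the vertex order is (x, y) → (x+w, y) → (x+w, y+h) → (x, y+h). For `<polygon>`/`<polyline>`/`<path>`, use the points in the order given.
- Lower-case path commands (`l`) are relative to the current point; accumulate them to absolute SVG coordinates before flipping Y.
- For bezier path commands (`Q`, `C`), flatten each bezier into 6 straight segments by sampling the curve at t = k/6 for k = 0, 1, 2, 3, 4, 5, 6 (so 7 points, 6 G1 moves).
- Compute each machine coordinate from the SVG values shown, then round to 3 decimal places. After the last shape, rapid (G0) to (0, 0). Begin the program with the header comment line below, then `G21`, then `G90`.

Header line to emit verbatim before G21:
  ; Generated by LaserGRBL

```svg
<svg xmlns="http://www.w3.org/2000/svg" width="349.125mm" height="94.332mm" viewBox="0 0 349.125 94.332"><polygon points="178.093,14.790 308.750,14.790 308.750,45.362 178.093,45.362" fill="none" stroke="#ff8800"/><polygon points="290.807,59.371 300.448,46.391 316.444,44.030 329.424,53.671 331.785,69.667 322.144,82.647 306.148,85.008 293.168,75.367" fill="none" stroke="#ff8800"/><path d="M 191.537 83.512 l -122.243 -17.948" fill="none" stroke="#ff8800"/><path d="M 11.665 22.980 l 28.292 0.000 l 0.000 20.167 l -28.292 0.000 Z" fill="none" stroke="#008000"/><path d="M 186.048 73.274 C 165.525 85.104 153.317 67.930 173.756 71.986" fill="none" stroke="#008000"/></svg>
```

; Generated by LaserGRBL
G21
G90
G0 X178.093 Y79.542
M3 S507
G1 X308.750 Y79.542 F2543
G1 X308.750 Y48.970
G1 X178.093 Y48.970
G1 X178.093 Y79.542
M5
G0 X290.807 Y34.961
M3 S507
G1 X300.448 Y47.941 F2543
G1 X316.444 Y50.302
G1 X329.424 Y40.661
G1 X331.785 Y24.665
G1 X322.144 Y11.685
G1 X306.148 Y9.324
G1 X293.168 Y18.965
G1 X290.807 Y34.961
M5
G0 X191.537 Y10.820
M3 S507
G1 X69.294 Y28.768 F2543
M5
G0 X11.665 Y71.352
M3 S198
G1 X39.957 Y71.352 F2855
G1 X39.957 Y51.185
G1 X11.665 Y51.185
G1 X11.665 Y71.352
M5
G0 X186.048 Y21.058
M3 S198
G1 X176.592 Y17.327 F2855
G1 X169.198 Y17.035
G1 X164.541 Y18.787
G1 X163.298 Y21.186
G1 X166.144 Y22.837
G1 X173.756 Y22.346
M5
G0 X0.000 Y0.000

Since the viewBox matches the mm dimensions, user units are millimetres directly. The only transform is the Y-flip y_m = 94.332 − y_svg.

Shape 1 is a rectangle drawn with `<polygon>`. Its stroke #ff8800 means score at S507, F2543. After flipping Y the toolpath is (178.093,79.542) → (308.750,79.542) → (308.750,48.970) → (178.093,48.970) → (178.093,79.542), returning to the start.

Shape 2 is a regular polygon drawn with `<polygon>`. Its stroke #ff8800 means score at S507, F2543. After flipping Y the toolpath is (290.807,34.961) → (300.448,47.941) → (316.444,50.302) → (329.424,40.661) → (331.785,24.665) → (322.144,11.685) → (306.148,9.324) → (293.168,18.965) → (290.807,34.961), returning to the start.

Shape 3 is a line segment drawn with `<path>`. Its stroke #ff8800 means score at S507, F2543. After flipping Y the toolpath is (191.537,10.820) → (69.294,28.768).

Shape 4 is a rectangle drawn with `<path>`. Its stroke #008000 means engrave at S198, F2855. After flipping Y the toolpath is (11.665,71.352) → (39.957,71.352) → (39.957,51.185) → (11.665,51.185) → (11.665,71.352), returning to the start.

Shape 5 is a cubic bezier drawn with `<path>`. Its stroke #008000 means engrave at S198, F2855. After flipping Y the toolpath is (186.048,21.058) → (176.592,17.327) → (169.198,17.035) → (164.541,18.787) → (163.298,21.186) → (166.144,22.837) → (173.756,22.346).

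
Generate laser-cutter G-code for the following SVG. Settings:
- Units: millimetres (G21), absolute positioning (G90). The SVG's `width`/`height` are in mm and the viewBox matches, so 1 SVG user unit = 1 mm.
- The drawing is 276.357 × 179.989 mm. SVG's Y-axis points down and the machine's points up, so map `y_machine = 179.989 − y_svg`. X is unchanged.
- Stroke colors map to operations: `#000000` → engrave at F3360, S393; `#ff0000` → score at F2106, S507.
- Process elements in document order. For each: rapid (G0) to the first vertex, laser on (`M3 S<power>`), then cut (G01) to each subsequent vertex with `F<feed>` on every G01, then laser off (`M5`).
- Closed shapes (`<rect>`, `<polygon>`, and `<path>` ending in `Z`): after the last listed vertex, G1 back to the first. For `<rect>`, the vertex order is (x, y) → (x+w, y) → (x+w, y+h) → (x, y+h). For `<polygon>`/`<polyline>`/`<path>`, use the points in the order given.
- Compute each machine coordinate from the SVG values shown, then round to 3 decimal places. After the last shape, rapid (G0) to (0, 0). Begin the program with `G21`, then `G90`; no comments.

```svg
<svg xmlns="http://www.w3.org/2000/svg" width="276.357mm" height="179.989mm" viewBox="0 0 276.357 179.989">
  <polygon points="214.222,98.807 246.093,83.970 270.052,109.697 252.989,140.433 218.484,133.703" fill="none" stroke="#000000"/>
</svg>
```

Since the viewBox matches the mm dimensions, user units are millimetres directly. The only transform is the Y-flip y_m = 179.989 − y_svg.

Shape 1 is a regular polygon drawn with `<polygon>`. Its stroke #000000 means engrave at S393, F3360. After flipping Y the toolpath is (214.222,81.182) → (246.093,96.019) → (270.052,70.292) → (252.989,39.556) → (218.484,46.286) → (214.222,81.182), returning to the start.

G21
G90
G0 X214.222 Y81.182
M3 S393
G01 X246.093 Y96.019 F3360
G01 X270.052 Y70.292 F3360
G01 X252.989 Y39.556 F3360
G01 X218.484 Y46.286 F3360
G01 X214.222 Y81.182 F3360
M5
G0 X0.000 Y0.000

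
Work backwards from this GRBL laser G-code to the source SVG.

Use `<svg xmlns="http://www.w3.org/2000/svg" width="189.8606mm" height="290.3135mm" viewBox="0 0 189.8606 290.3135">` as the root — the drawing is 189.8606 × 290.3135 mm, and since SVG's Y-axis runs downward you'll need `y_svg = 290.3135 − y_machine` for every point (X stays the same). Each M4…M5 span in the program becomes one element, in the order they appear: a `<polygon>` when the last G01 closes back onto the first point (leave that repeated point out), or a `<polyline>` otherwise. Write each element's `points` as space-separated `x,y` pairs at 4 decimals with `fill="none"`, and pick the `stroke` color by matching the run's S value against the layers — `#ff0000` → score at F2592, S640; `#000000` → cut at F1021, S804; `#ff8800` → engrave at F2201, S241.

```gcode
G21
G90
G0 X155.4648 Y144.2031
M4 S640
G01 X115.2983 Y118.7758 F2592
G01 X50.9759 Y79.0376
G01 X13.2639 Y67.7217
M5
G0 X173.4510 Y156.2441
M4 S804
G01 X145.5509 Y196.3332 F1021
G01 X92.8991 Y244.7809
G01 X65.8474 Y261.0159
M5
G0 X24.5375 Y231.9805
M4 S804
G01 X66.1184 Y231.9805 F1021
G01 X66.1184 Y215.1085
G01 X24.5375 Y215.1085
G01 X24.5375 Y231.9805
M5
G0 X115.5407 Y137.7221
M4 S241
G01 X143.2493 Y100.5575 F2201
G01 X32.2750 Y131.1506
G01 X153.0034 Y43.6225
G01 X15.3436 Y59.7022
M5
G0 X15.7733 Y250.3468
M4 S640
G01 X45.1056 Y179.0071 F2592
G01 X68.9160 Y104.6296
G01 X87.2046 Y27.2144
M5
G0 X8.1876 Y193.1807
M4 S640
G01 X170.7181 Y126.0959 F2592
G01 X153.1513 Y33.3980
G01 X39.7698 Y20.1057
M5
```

<svg xmlns="http://www.w3.org/2000/svg" width="189.8606mm" height="290.3135mm" viewBox="0 0 189.8606 290.3135">
  <polyline points="155.4648,146.1104 115.2983,171.5377 50.9759,211.2759 13.2639,222.5918" fill="none" stroke="#ff0000"/>
  <polyline points="173.4510,134.0694 145.5509,93.9803 92.8991,45.5326 65.8474,29.2976" fill="none" stroke="#000000"/>
  <polygon points="24.5375,58.3330 66.1184,58.3330 66.1184,75.2050 24.5375,75.2050" fill="none" stroke="#000000"/>
  <polyline points="115.5407,152.5914 143.2493,189.7560 32.2750,159.1629 153.0034,246.6910 15.3436,230.6113" fill="none" stroke="#ff8800"/>
  <polyline points="15.7733,39.9667 45.1056,111.3064 68.9160,185.6839 87.2046,263.0991" fill="none" stroke="#ff0000"/>
  <polyline points="8.1876,97.1328 170.7181,164.2176 153.1513,256.9155 39.7698,270.2078" fill="none" stroke="#ff0000"/>
</svg>

Each laser-on run becomes one SVG element. Flip Y back into SVG space with y_svg = 290.3135 − y_machine.

Run 1: the run's S640 means `#ff0000` (score). The run is open, so emit a `<polyline>` with points (Y-flipped): 155.4648,146.1104 115.2983,171.5377 50.9759,211.2759 13.2639,222.5918.

Run 2: power S804 maps to stroke `#000000` (cut). The run is open, so emit a `<polyline>` with points (Y-flipped): 173.4510,134.0694 145.5509,93.9803 92.8991,45.5326 65.8474,29.2976.

Run 3: S804 ⇒ cut layer `#000000`. The run returns to its start, so emit a `<polygon>` with points (Y-flipped): 24.5375,58.3330 66.1184,58.3330 66.1184,75.2050 24.5375,75.2050.

Run 4: S241 ⇒ engrave layer `#ff8800`. The run is open, so emit a `<polyline>` with points (Y-flipped): 115.5407,152.5914 143.2493,189.7560 32.2750,159.1629 153.0034,246.6910 15.3436,230.6113.

Run 5: S640 ⇒ score layer `#ff0000`. The run is open, so emit a `<polyline>` with points (Y-flipped): 15.7733,39.9667 45.1056,111.3064 68.9160,185.6839 87.2046,263.0991.

Run 6: the run's S640 means `#ff0000` (score). The run is open, so emit a `<polyline>` with points (Y-flipped): 8.1876,97.1328 170.7181,164.2176 153.1513,256.9155 39.7698,270.2078.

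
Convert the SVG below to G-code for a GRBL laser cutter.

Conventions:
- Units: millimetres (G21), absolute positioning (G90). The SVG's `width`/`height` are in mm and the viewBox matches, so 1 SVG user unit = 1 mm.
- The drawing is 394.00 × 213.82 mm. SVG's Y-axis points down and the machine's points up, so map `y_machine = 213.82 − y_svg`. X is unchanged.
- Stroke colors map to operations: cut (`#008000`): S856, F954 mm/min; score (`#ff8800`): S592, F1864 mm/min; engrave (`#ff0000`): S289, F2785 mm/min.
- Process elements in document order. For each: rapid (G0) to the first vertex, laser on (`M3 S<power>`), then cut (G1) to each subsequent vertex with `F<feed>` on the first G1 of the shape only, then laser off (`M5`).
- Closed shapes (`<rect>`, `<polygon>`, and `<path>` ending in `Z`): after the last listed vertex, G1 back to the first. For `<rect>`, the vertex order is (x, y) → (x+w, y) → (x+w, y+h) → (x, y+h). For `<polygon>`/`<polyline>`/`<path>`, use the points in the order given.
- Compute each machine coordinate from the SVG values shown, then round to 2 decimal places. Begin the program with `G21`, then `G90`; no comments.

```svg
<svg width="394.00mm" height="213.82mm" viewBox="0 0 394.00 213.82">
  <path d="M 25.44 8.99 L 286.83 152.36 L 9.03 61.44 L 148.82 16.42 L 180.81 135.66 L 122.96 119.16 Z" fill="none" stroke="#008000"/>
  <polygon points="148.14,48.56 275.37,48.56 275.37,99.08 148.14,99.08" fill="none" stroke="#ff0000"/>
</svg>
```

Since the viewBox matches the mm dimensions, user units are millimetres directly. The only transform is the Y-flip y_m = 213.82 − y_svg.

Shape 1 is a closed polygon drawn with `<path>`. Its stroke #008000 means cut at S856, F954. After flipping Y the toolpath is (25.44,204.83) → (286.83,61.46) → (9.03,152.38) → (148.82,197.40) → (180.81,78.16) → (122.96,94.66) → (25.44,204.83), returning to the start.

Shape 2 is a rectangle drawn with `<polygon>`. Its stroke #ff0000 means engrave at S289, F2785. After flipping Y the toolpath is (148.14,165.26) → (275.37,165.26) → (275.37,114.74) → (148.14,114.74) → (148.14,165.26), returning to the start.

G21
G90
G0 X25.44 Y204.83
M3 S856
G1 X286.83 Y61.46 F954
G1 X9.03 Y152.38
G1 X148.82 Y197.40
G1 X180.81 Y78.16
G1 X122.96 Y94.66
G1 X25.44 Y204.83
M5
G0 X148.14 Y165.26
M3 S289
G1 X275.37 Y165.26 F2785
G1 X275.37 Y114.74
G1 X148.14 Y114.74
G1 X148.14 Y165.26
M5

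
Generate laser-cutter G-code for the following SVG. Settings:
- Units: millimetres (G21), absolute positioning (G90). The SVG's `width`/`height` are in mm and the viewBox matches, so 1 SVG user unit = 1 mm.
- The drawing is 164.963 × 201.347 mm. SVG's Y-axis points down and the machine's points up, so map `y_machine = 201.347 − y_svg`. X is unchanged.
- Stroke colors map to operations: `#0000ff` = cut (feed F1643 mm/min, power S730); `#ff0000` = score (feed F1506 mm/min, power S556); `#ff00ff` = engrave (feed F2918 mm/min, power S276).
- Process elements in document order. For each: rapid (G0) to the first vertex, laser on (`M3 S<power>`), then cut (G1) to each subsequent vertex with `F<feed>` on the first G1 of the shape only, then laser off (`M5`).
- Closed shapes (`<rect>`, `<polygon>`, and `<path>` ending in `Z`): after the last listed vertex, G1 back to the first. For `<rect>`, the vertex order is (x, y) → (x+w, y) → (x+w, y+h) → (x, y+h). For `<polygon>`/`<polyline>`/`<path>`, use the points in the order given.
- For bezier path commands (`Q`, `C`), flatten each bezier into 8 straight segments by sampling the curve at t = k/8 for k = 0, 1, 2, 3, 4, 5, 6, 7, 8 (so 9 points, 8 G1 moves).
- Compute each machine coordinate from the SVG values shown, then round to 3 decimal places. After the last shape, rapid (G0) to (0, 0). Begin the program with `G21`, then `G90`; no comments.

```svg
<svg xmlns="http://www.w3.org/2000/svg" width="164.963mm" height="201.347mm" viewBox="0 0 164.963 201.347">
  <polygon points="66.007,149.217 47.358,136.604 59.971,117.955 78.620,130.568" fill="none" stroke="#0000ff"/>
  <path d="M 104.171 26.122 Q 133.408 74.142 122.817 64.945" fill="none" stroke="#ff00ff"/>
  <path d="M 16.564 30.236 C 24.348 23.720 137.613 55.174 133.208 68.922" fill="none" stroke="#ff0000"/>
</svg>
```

1 u = 1 mm; y_m = 201.347 − y.

[1] `<polygon>` regular polygon, #0000ff→cut S730 F1643: (66.007,52.130) → (47.358,64.743) → (59.971,83.392) → (78.620,70.779) → (66.007,52.130) (closed)

[2] `<path>` quadratic bezier, #ff00ff→engrave S276 F2918: (104.171,175.225) → (110.858,164.114) → (116.300,154.791) → (120.498,147.256) → (123.451,141.509) → (125.159,137.550) → (125.623,135.380) → (124.842,134.997) → (122.817,136.402)

[3] `<path>` cubic bezier, #ff0000→score S556 F1506: (16.564,171.111) → (23.992,171.883) → (38.693,169.749) → (58.053,165.359) → (79.457,159.367) → (100.289,152.425) → (117.935,145.186) → (129.780,138.302) → (133.208,132.425)

G21
G90
G0 X66.007 Y52.130
M3 S730
G1 X47.358 Y64.743 F1643
G1 X59.971 Y83.392
G1 X78.620 Y70.779
G1 X66.007 Y52.130
M5
G0 X104.171 Y175.225
M3 S276
G1 X110.858 Y164.114 F2918
G1 X116.300 Y154.791
G1 X120.498 Y147.256
G1 X123.451 Y141.509
G1 X125.159 Y137.550
G1 X125.623 Y135.380
G1 X124.842 Y134.997
G1 X122.817 Y136.402
M5
G0 X16.564 Y171.111
M3 S556
G1 X23.992 Y171.883 F1506
G1 X38.693 Y169.749
G1 X58.053 Y165.359
G1 X79.457 Y159.367
G1 X100.289 Y152.425
G1 X117.935 Y145.186
G1 X129.780 Y138.302
G1 X133.208 Y132.425
M5
G0 X0.000 Y0.000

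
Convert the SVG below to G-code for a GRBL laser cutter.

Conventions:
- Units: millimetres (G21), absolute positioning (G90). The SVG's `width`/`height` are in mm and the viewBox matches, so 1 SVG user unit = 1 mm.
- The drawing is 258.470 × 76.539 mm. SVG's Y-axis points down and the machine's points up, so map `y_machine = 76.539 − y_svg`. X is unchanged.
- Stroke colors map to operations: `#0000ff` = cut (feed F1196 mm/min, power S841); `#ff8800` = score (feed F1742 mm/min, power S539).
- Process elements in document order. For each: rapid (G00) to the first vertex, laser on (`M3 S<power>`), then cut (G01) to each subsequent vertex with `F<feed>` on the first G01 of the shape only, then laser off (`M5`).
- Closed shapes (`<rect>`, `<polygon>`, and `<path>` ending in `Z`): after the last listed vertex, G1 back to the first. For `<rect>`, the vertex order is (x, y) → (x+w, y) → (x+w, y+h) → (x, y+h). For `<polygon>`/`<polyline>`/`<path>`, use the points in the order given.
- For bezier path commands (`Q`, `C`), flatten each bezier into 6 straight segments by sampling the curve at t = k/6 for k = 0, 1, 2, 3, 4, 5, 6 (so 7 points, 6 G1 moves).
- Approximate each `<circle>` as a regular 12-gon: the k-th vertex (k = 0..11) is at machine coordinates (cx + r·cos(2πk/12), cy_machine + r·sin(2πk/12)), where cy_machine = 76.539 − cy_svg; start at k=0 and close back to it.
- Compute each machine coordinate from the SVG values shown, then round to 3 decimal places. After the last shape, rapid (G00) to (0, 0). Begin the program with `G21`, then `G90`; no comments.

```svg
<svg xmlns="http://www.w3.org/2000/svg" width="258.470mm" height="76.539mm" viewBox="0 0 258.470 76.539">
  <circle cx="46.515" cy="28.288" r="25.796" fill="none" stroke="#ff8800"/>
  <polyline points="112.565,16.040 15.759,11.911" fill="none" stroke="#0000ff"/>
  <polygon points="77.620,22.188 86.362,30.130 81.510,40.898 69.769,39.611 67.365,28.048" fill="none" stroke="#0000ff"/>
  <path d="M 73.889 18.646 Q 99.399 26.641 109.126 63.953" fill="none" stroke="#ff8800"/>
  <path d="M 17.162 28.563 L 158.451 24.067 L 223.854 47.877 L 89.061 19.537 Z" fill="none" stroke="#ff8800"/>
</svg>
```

viewBox `0 0 258.470 76.539` with mm width/height → 1 unit = 1 mm. Flip: y_m = 76.539 − y_svg.

**Shape 1** — `<circle>` circle, stroke `#ff8800` → score (S539, F1742). Machine vertices: (72.311,48.251) → (68.855,61.149) → (59.413,70.591) → (46.515,74.047) → (33.617,70.591) → (24.175,61.149) → (20.719,48.251) → (24.175,35.353) → (33.617,25.911) → (46.515,22.455) → (59.413,25.911) → (68.855,35.353) → (72.311,48.251). Closed: final G1 returns to the first vertex.

**Shape 2** — `<polyline>` line segment, stroke `#0000ff` → cut (S841, F1196). Machine vertices: (112.565,60.499) → (15.759,64.628). Open path.

**Shape 3** — `<polygon>` regular polygon, stroke `#0000ff` → cut (S841, F1196). Machine vertices: (77.620,54.351) → (86.362,46.409) → (81.510,35.641) → (69.769,36.928) → (67.365,48.491) → (77.620,54.351). Closed: final G1 returns to the first vertex.

**Shape 4** — `<path>` quadratic bezier, stroke `#ff8800` → score (S539, F1742). Control points (SVG): P0=(73.889,18.646), P1=(99.399,26.641), P2=(109.126,63.953); sampled at t=k/6. Machine vertices: (73.889,57.893) → (81.954,54.414) → (89.142,49.306) → (95.453,42.569) → (100.888,34.203) → (105.445,24.209) → (109.126,12.586). Open path.

**Shape 5** — `<path>` closed polygon, stroke `#ff8800` → score (S539, F1742). Machine vertices: (17.162,47.976) → (158.451,52.472) → (223.854,28.662) → (89.061,57.002) → (17.162,47.976). Closed: final G1 returns to the first vertex.

G21
G90
G00 X72.311 Y48.251
M3 S539
G01 X68.855 Y61.149 F1742
G01 X59.413 Y70.591
G01 X46.515 Y74.047
G01 X33.617 Y70.591
G01 X24.175 Y61.149
G01 X20.719 Y48.251
G01 X24.175 Y35.353
G01 X33.617 Y25.911
G01 X46.515 Y22.455
G01 X59.413 Y25.911
G01 X68.855 Y35.353
G01 X72.311 Y48.251
M5
G00 X112.565 Y60.499
M3 S841
G01 X15.759 Y64.628 F1196
M5
G00 X77.620 Y54.351
M3 S841
G01 X86.362 Y46.409 F1196
G01 X81.510 Y35.641
G01 X69.769 Y36.928
G01 X67.365 Y48.491
G01 X77.620 Y54.351
M5
G00 X73.889 Y57.893
M3 S539
G01 X81.954 Y54.414 F1742
G01 X89.142 Y49.306
G01 X95.453 Y42.569
G01 X100.888 Y34.203
G01 X105.445 Y24.209
G01 X109.126 Y12.586
M5
G00 X17.162 Y47.976
M3 S539
G01 X158.451 Y52.472 F1742
G01 X223.854 Y28.662
G01 X89.061 Y57.002
G01 X17.162 Y47.976
M5
G00 X0.000 Y0.000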